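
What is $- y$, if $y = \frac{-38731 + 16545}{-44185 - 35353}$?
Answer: $- \frac{11093}{39769} \approx -0.27894$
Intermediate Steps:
$y = \frac{11093}{39769}$ ($y = - \frac{22186}{-79538} = \left(-22186\right) \left(- \frac{1}{79538}\right) = \frac{11093}{39769} \approx 0.27894$)
$- y = \left(-1\right) \frac{11093}{39769} = - \frac{11093}{39769}$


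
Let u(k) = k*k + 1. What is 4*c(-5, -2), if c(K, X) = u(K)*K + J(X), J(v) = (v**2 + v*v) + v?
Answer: -496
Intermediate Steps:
u(k) = 1 + k**2 (u(k) = k**2 + 1 = 1 + k**2)
J(v) = v + 2*v**2 (J(v) = (v**2 + v**2) + v = 2*v**2 + v = v + 2*v**2)
c(K, X) = K*(1 + K**2) + X*(1 + 2*X) (c(K, X) = (1 + K**2)*K + X*(1 + 2*X) = K*(1 + K**2) + X*(1 + 2*X))
4*c(-5, -2) = 4*(-5 - 2 + (-5)**3 + 2*(-2)**2) = 4*(-5 - 2 - 125 + 2*4) = 4*(-5 - 2 - 125 + 8) = 4*(-124) = -496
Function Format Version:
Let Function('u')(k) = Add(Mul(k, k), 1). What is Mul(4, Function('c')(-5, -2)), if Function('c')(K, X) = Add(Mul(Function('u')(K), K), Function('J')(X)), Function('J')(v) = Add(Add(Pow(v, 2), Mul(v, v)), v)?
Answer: -496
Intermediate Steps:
Function('u')(k) = Add(1, Pow(k, 2)) (Function('u')(k) = Add(Pow(k, 2), 1) = Add(1, Pow(k, 2)))
Function('J')(v) = Add(v, Mul(2, Pow(v, 2))) (Function('J')(v) = Add(Add(Pow(v, 2), Pow(v, 2)), v) = Add(Mul(2, Pow(v, 2)), v) = Add(v, Mul(2, Pow(v, 2))))
Function('c')(K, X) = Add(Mul(K, Add(1, Pow(K, 2))), Mul(X, Add(1, Mul(2, X)))) (Function('c')(K, X) = Add(Mul(Add(1, Pow(K, 2)), K), Mul(X, Add(1, Mul(2, X)))) = Add(Mul(K, Add(1, Pow(K, 2))), Mul(X, Add(1, Mul(2, X)))))
Mul(4, Function('c')(-5, -2)) = Mul(4, Add(-5, -2, Pow(-5, 3), Mul(2, Pow(-2, 2)))) = Mul(4, Add(-5, -2, -125, Mul(2, 4))) = Mul(4, Add(-5, -2, -125, 8)) = Mul(4, -124) = -496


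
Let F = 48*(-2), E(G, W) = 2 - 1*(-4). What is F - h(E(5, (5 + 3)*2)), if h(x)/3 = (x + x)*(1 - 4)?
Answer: 12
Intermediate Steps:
E(G, W) = 6 (E(G, W) = 2 + 4 = 6)
F = -96
h(x) = -18*x (h(x) = 3*((x + x)*(1 - 4)) = 3*((2*x)*(-3)) = 3*(-6*x) = -18*x)
F - h(E(5, (5 + 3)*2)) = -96 - (-18)*6 = -96 - 1*(-108) = -96 + 108 = 12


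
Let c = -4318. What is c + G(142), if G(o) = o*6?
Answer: -3466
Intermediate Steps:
G(o) = 6*o
c + G(142) = -4318 + 6*142 = -4318 + 852 = -3466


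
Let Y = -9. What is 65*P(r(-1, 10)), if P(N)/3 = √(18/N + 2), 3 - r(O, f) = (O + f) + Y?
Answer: 390*√2 ≈ 551.54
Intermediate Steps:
r(O, f) = 12 - O - f (r(O, f) = 3 - ((O + f) - 9) = 3 - (-9 + O + f) = 3 + (9 - O - f) = 12 - O - f)
P(N) = 3*√(2 + 18/N) (P(N) = 3*√(18/N + 2) = 3*√(2 + 18/N))
65*P(r(-1, 10)) = 65*(3*√2*√((9 + (12 - 1*(-1) - 1*10))/(12 - 1*(-1) - 1*10))) = 65*(3*√2*√((9 + (12 + 1 - 10))/(12 + 1 - 10))) = 65*(3*√2*√((9 + 3)/3)) = 65*(3*√2*√((⅓)*12)) = 65*(3*√2*√4) = 65*(3*√2*2) = 65*(6*√2) = 390*√2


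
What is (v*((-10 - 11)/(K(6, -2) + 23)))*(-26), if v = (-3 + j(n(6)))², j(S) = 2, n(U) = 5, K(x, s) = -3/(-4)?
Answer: 2184/95 ≈ 22.989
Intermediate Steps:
K(x, s) = ¾ (K(x, s) = -3*(-¼) = ¾)
v = 1 (v = (-3 + 2)² = (-1)² = 1)
(v*((-10 - 11)/(K(6, -2) + 23)))*(-26) = (1*((-10 - 11)/(¾ + 23)))*(-26) = (1*(-21/95/4))*(-26) = (1*(-21*4/95))*(-26) = (1*(-84/95))*(-26) = -84/95*(-26) = 2184/95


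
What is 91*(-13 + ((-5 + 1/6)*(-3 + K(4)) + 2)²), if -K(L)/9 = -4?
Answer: 9024743/4 ≈ 2.2562e+6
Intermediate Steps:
K(L) = 36 (K(L) = -9*(-4) = 36)
91*(-13 + ((-5 + 1/6)*(-3 + K(4)) + 2)²) = 91*(-13 + ((-5 + 1/6)*(-3 + 36) + 2)²) = 91*(-13 + ((-5 + 1*(⅙))*33 + 2)²) = 91*(-13 + ((-5 + ⅙)*33 + 2)²) = 91*(-13 + (-29/6*33 + 2)²) = 91*(-13 + (-319/2 + 2)²) = 91*(-13 + (-315/2)²) = 91*(-13 + 99225/4) = 91*(99173/4) = 9024743/4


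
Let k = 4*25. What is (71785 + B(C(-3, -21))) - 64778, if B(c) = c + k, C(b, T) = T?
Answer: 7086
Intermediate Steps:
k = 100
B(c) = 100 + c (B(c) = c + 100 = 100 + c)
(71785 + B(C(-3, -21))) - 64778 = (71785 + (100 - 21)) - 64778 = (71785 + 79) - 64778 = 71864 - 64778 = 7086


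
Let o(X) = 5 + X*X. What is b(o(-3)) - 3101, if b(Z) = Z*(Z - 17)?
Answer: -3143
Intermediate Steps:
o(X) = 5 + X²
b(Z) = Z*(-17 + Z)
b(o(-3)) - 3101 = (5 + (-3)²)*(-17 + (5 + (-3)²)) - 3101 = (5 + 9)*(-17 + (5 + 9)) - 3101 = 14*(-17 + 14) - 3101 = 14*(-3) - 3101 = -42 - 3101 = -3143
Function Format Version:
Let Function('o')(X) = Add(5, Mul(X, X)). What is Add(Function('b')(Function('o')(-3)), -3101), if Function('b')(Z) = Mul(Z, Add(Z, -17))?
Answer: -3143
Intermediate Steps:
Function('o')(X) = Add(5, Pow(X, 2))
Function('b')(Z) = Mul(Z, Add(-17, Z))
Add(Function('b')(Function('o')(-3)), -3101) = Add(Mul(Add(5, Pow(-3, 2)), Add(-17, Add(5, Pow(-3, 2)))), -3101) = Add(Mul(Add(5, 9), Add(-17, Add(5, 9))), -3101) = Add(Mul(14, Add(-17, 14)), -3101) = Add(Mul(14, -3), -3101) = Add(-42, -3101) = -3143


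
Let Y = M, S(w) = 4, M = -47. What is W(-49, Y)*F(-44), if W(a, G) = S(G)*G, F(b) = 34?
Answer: -6392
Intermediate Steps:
Y = -47
W(a, G) = 4*G
W(-49, Y)*F(-44) = (4*(-47))*34 = -188*34 = -6392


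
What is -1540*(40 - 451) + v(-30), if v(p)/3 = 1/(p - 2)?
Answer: 20254077/32 ≈ 6.3294e+5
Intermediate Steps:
v(p) = 3/(-2 + p) (v(p) = 3/(p - 2) = 3/(-2 + p))
-1540*(40 - 451) + v(-30) = -1540*(40 - 451) + 3/(-2 - 30) = -1540*(-411) + 3/(-32) = 632940 + 3*(-1/32) = 632940 - 3/32 = 20254077/32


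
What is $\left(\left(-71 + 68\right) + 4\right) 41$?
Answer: $41$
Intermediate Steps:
$\left(\left(-71 + 68\right) + 4\right) 41 = \left(-3 + 4\right) 41 = 1 \cdot 41 = 41$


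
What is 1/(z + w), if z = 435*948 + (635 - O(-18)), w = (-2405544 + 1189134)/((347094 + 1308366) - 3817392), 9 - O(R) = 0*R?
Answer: 360322/148815350667 ≈ 2.4213e-6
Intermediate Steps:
O(R) = 9 (O(R) = 9 - 0*R = 9 - 1*0 = 9 + 0 = 9)
w = 202735/360322 (w = -1216410/(1655460 - 3817392) = -1216410/(-2161932) = -1216410*(-1/2161932) = 202735/360322 ≈ 0.56265)
z = 413006 (z = 435*948 + (635 - 1*9) = 412380 + (635 - 9) = 412380 + 626 = 413006)
1/(z + w) = 1/(413006 + 202735/360322) = 1/(148815350667/360322) = 360322/148815350667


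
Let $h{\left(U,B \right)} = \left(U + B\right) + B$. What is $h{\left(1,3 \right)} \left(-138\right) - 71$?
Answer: $-1037$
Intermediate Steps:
$h{\left(U,B \right)} = U + 2 B$ ($h{\left(U,B \right)} = \left(B + U\right) + B = U + 2 B$)
$h{\left(1,3 \right)} \left(-138\right) - 71 = \left(1 + 2 \cdot 3\right) \left(-138\right) - 71 = \left(1 + 6\right) \left(-138\right) - 71 = 7 \left(-138\right) - 71 = -966 - 71 = -1037$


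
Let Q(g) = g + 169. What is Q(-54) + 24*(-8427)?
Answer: -202133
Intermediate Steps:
Q(g) = 169 + g
Q(-54) + 24*(-8427) = (169 - 54) + 24*(-8427) = 115 - 202248 = -202133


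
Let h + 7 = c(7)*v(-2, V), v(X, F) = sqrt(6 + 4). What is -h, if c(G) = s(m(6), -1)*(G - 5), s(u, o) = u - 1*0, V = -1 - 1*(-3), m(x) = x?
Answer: 7 - 12*sqrt(10) ≈ -30.947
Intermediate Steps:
V = 2 (V = -1 + 3 = 2)
s(u, o) = u (s(u, o) = u + 0 = u)
v(X, F) = sqrt(10)
c(G) = -30 + 6*G (c(G) = 6*(G - 5) = 6*(-5 + G) = -30 + 6*G)
h = -7 + 12*sqrt(10) (h = -7 + (-30 + 6*7)*sqrt(10) = -7 + (-30 + 42)*sqrt(10) = -7 + 12*sqrt(10) ≈ 30.947)
-h = -(-7 + 12*sqrt(10)) = 7 - 12*sqrt(10)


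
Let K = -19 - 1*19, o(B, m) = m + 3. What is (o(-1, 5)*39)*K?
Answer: -11856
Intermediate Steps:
o(B, m) = 3 + m
K = -38 (K = -19 - 19 = -38)
(o(-1, 5)*39)*K = ((3 + 5)*39)*(-38) = (8*39)*(-38) = 312*(-38) = -11856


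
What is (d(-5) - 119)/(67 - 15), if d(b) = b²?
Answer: -47/26 ≈ -1.8077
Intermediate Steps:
(d(-5) - 119)/(67 - 15) = ((-5)² - 119)/(67 - 15) = (25 - 119)/52 = -94*1/52 = -47/26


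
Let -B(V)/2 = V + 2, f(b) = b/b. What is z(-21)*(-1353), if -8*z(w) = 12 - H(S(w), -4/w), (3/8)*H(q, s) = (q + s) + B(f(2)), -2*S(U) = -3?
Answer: 83435/21 ≈ 3973.1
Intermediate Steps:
f(b) = 1
B(V) = -4 - 2*V (B(V) = -2*(V + 2) = -2*(2 + V) = -4 - 2*V)
S(U) = 3/2 (S(U) = -½*(-3) = 3/2)
H(q, s) = -16 + 8*q/3 + 8*s/3 (H(q, s) = 8*((q + s) + (-4 - 2*1))/3 = 8*((q + s) + (-4 - 2))/3 = 8*((q + s) - 6)/3 = 8*(-6 + q + s)/3 = -16 + 8*q/3 + 8*s/3)
z(w) = -3 - 4/(3*w) (z(w) = -(12 - (-16 + (8/3)*(3/2) + 8*(-4/w)/3))/8 = -(12 - (-16 + 4 - 32/(3*w)))/8 = -(12 - (-12 - 32/(3*w)))/8 = -(12 + (12 + 32/(3*w)))/8 = -(24 + 32/(3*w))/8 = -3 - 4/(3*w))
z(-21)*(-1353) = (-3 - 4/3/(-21))*(-1353) = (-3 - 4/3*(-1/21))*(-1353) = (-3 + 4/63)*(-1353) = -185/63*(-1353) = 83435/21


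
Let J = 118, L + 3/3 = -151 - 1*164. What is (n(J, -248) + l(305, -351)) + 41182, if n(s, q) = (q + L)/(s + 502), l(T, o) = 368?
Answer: 6440109/155 ≈ 41549.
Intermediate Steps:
L = -316 (L = -1 + (-151 - 1*164) = -1 + (-151 - 164) = -1 - 315 = -316)
n(s, q) = (-316 + q)/(502 + s) (n(s, q) = (q - 316)/(s + 502) = (-316 + q)/(502 + s))
(n(J, -248) + l(305, -351)) + 41182 = ((-316 - 248)/(502 + 118) + 368) + 41182 = (-564/620 + 368) + 41182 = ((1/620)*(-564) + 368) + 41182 = (-141/155 + 368) + 41182 = 56899/155 + 41182 = 6440109/155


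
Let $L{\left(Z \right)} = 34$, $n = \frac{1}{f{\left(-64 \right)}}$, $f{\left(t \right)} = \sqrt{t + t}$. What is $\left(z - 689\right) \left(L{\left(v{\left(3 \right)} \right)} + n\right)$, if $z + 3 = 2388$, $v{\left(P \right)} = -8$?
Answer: $57664 - 106 i \sqrt{2} \approx 57664.0 - 149.91 i$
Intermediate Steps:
$f{\left(t \right)} = \sqrt{2} \sqrt{t}$ ($f{\left(t \right)} = \sqrt{2 t} = \sqrt{2} \sqrt{t}$)
$z = 2385$ ($z = -3 + 2388 = 2385$)
$n = - \frac{i \sqrt{2}}{16}$ ($n = \frac{1}{\sqrt{2} \sqrt{-64}} = \frac{1}{\sqrt{2} \cdot 8 i} = \frac{1}{8 i \sqrt{2}} = - \frac{i \sqrt{2}}{16} \approx - 0.088388 i$)
$\left(z - 689\right) \left(L{\left(v{\left(3 \right)} \right)} + n\right) = \left(2385 - 689\right) \left(34 - \frac{i \sqrt{2}}{16}\right) = 1696 \left(34 - \frac{i \sqrt{2}}{16}\right) = 57664 - 106 i \sqrt{2}$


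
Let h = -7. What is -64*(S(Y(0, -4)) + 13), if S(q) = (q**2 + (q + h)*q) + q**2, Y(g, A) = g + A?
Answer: -5696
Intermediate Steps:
Y(g, A) = A + g
S(q) = 2*q**2 + q*(-7 + q) (S(q) = (q**2 + (q - 7)*q) + q**2 = (q**2 + (-7 + q)*q) + q**2 = (q**2 + q*(-7 + q)) + q**2 = 2*q**2 + q*(-7 + q))
-64*(S(Y(0, -4)) + 13) = -64*((-4 + 0)*(-7 + 3*(-4 + 0)) + 13) = -64*(-4*(-7 + 3*(-4)) + 13) = -64*(-4*(-7 - 12) + 13) = -64*(-4*(-19) + 13) = -64*(76 + 13) = -64*89 = -5696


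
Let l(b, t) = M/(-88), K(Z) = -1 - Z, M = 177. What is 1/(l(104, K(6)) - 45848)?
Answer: -88/4034801 ≈ -2.1810e-5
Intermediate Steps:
l(b, t) = -177/88 (l(b, t) = 177/(-88) = 177*(-1/88) = -177/88)
1/(l(104, K(6)) - 45848) = 1/(-177/88 - 45848) = 1/(-4034801/88) = -88/4034801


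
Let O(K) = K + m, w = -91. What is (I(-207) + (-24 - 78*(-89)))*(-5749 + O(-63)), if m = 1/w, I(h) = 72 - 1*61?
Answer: -281899969/7 ≈ -4.0271e+7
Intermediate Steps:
I(h) = 11 (I(h) = 72 - 61 = 11)
m = -1/91 (m = 1/(-91) = -1/91 ≈ -0.010989)
O(K) = -1/91 + K (O(K) = K - 1/91 = -1/91 + K)
(I(-207) + (-24 - 78*(-89)))*(-5749 + O(-63)) = (11 + (-24 - 78*(-89)))*(-5749 + (-1/91 - 63)) = (11 + (-24 + 6942))*(-5749 - 5734/91) = (11 + 6918)*(-528893/91) = 6929*(-528893/91) = -281899969/7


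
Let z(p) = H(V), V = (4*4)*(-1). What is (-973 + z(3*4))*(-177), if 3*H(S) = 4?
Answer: 171985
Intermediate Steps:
V = -16 (V = 16*(-1) = -16)
H(S) = 4/3 (H(S) = (⅓)*4 = 4/3)
z(p) = 4/3
(-973 + z(3*4))*(-177) = (-973 + 4/3)*(-177) = -2915/3*(-177) = 171985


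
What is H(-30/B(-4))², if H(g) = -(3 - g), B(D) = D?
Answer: 81/4 ≈ 20.250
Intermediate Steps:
H(g) = -3 + g
H(-30/B(-4))² = (-3 - 30/(-4))² = (-3 - 30*(-¼))² = (-3 + 15/2)² = (9/2)² = 81/4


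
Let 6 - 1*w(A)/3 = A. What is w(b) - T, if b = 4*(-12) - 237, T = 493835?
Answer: -492962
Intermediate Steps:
b = -285 (b = -48 - 237 = -285)
w(A) = 18 - 3*A
w(b) - T = (18 - 3*(-285)) - 1*493835 = (18 + 855) - 493835 = 873 - 493835 = -492962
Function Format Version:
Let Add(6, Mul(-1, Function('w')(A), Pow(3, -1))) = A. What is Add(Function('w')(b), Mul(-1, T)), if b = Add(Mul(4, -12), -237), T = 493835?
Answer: -492962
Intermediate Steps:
b = -285 (b = Add(-48, -237) = -285)
Function('w')(A) = Add(18, Mul(-3, A))
Add(Function('w')(b), Mul(-1, T)) = Add(Add(18, Mul(-3, -285)), Mul(-1, 493835)) = Add(Add(18, 855), -493835) = Add(873, -493835) = -492962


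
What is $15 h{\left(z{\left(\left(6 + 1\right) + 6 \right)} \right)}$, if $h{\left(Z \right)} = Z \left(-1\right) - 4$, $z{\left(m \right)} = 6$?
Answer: $-150$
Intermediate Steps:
$h{\left(Z \right)} = -4 - Z$ ($h{\left(Z \right)} = - Z - 4 = -4 - Z$)
$15 h{\left(z{\left(\left(6 + 1\right) + 6 \right)} \right)} = 15 \left(-4 - 6\right) = 15 \left(-10\right) = -150$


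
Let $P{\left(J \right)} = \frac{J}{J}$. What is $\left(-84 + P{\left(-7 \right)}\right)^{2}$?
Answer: $6889$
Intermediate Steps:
$P{\left(J \right)} = 1$
$\left(-84 + P{\left(-7 \right)}\right)^{2} = \left(-84 + 1\right)^{2} = \left(-83\right)^{2} = 6889$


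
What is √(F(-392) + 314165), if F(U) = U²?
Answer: 3*√51981 ≈ 683.98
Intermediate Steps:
√(F(-392) + 314165) = √((-392)² + 314165) = √(153664 + 314165) = √467829 = 3*√51981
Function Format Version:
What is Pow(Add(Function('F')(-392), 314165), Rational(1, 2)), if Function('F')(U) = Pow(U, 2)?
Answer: Mul(3, Pow(51981, Rational(1, 2))) ≈ 683.98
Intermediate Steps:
Pow(Add(Function('F')(-392), 314165), Rational(1, 2)) = Pow(Add(Pow(-392, 2), 314165), Rational(1, 2)) = Pow(Add(153664, 314165), Rational(1, 2)) = Pow(467829, Rational(1, 2)) = Mul(3, Pow(51981, Rational(1, 2)))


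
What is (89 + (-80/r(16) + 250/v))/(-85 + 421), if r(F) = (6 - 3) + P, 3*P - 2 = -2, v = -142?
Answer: 6451/35784 ≈ 0.18028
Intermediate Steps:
P = 0 (P = 2/3 + (1/3)*(-2) = 2/3 - 2/3 = 0)
r(F) = 3 (r(F) = (6 - 3) + 0 = 3 + 0 = 3)
(89 + (-80/r(16) + 250/v))/(-85 + 421) = (89 + (-80/3 + 250/(-142)))/(-85 + 421) = (89 + (-80*1/3 + 250*(-1/142)))/336 = (89 + (-80/3 - 125/71))*(1/336) = (89 - 6055/213)*(1/336) = (12902/213)*(1/336) = 6451/35784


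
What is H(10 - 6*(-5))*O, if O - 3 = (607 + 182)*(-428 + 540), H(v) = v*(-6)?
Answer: -21209040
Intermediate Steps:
H(v) = -6*v
O = 88371 (O = 3 + (607 + 182)*(-428 + 540) = 3 + 789*112 = 3 + 88368 = 88371)
H(10 - 6*(-5))*O = -6*(10 - 6*(-5))*88371 = -6*(10 - 1*(-30))*88371 = -6*(10 + 30)*88371 = -6*40*88371 = -240*88371 = -21209040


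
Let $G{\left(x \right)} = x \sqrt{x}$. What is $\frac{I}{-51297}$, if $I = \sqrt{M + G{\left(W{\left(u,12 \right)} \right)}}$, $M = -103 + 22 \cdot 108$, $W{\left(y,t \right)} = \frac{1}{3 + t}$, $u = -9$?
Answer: $- \frac{\sqrt{511425 + \sqrt{15}}}{769455} \approx -0.00092941$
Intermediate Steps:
$M = 2273$ ($M = -103 + 2376 = 2273$)
$G{\left(x \right)} = x^{\frac{3}{2}}$
$I = \sqrt{2273 + \frac{\sqrt{15}}{225}}$ ($I = \sqrt{2273 + \left(\frac{1}{3 + 12}\right)^{\frac{3}{2}}} = \sqrt{2273 + \left(\frac{1}{15}\right)^{\frac{3}{2}}} = \sqrt{2273 + \frac{\sqrt{15}}{225}} \approx 47.676$)
$\frac{I}{-51297} = \frac{\frac{1}{15} \sqrt{511425 + \sqrt{15}}}{-51297} = \frac{\sqrt{511425 + \sqrt{15}}}{15} \left(- \frac{1}{51297}\right) = - \frac{\sqrt{511425 + \sqrt{15}}}{769455}$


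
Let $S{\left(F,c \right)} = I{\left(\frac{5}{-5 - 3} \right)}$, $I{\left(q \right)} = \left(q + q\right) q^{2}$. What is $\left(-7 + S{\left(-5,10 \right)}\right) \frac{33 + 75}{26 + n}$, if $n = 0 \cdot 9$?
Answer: $- \frac{51759}{1664} \approx -31.105$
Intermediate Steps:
$n = 0$
$I{\left(q \right)} = 2 q^{3}$ ($I{\left(q \right)} = 2 q q^{2} = 2 q^{3}$)
$S{\left(F,c \right)} = - \frac{125}{256}$ ($S{\left(F,c \right)} = 2 \left(\frac{5}{-5 - 3}\right)^{3} = 2 \left(\frac{5}{-8}\right)^{3} = 2 \left(5 \left(- \frac{1}{8}\right)\right)^{3} = 2 \left(- \frac{5}{8}\right)^{3} = 2 \left(- \frac{125}{512}\right) = - \frac{125}{256}$)
$\left(-7 + S{\left(-5,10 \right)}\right) \frac{33 + 75}{26 + n} = \left(-7 - \frac{125}{256}\right) \frac{33 + 75}{26 + 0} = - \frac{1917 \cdot \frac{108}{26}}{256} = - \frac{1917 \cdot 108 \cdot \frac{1}{26}}{256} = \left(- \frac{1917}{256}\right) \frac{54}{13} = - \frac{51759}{1664}$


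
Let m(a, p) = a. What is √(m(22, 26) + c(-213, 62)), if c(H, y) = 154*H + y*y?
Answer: 2*I*√7234 ≈ 170.11*I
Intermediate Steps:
c(H, y) = y² + 154*H (c(H, y) = 154*H + y² = y² + 154*H)
√(m(22, 26) + c(-213, 62)) = √(22 + (62² + 154*(-213))) = √(22 + (3844 - 32802)) = √(22 - 28958) = √(-28936) = 2*I*√7234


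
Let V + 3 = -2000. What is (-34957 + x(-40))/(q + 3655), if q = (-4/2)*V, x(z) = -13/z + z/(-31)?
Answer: -43344677/9499640 ≈ -4.5628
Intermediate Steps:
V = -2003 (V = -3 - 2000 = -2003)
x(z) = -13/z - z/31 (x(z) = -13/z + z*(-1/31) = -13/z - z/31)
q = 4006 (q = -4/2*(-2003) = -4*½*(-2003) = -2*(-2003) = 4006)
(-34957 + x(-40))/(q + 3655) = (-34957 + (-13/(-40) - 1/31*(-40)))/(4006 + 3655) = (-34957 + (-13*(-1/40) + 40/31))/7661 = (-34957 + (13/40 + 40/31))*(1/7661) = (-34957 + 2003/1240)*(1/7661) = -43344677/1240*1/7661 = -43344677/9499640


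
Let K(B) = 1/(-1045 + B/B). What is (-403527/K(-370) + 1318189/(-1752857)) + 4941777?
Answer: 747109659299816/1752857 ≈ 4.2622e+8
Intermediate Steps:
K(B) = -1/1044 (K(B) = 1/(-1045 + 1) = 1/(-1044) = -1/1044)
(-403527/K(-370) + 1318189/(-1752857)) + 4941777 = (-403527/(-1/1044) + 1318189/(-1752857)) + 4941777 = (-403527*(-1044) + 1318189*(-1/1752857)) + 4941777 = (421282188 - 1318189/1752857) + 4941777 = 738447430892927/1752857 + 4941777 = 747109659299816/1752857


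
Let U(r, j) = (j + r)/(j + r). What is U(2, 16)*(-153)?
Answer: -153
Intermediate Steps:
U(r, j) = 1
U(2, 16)*(-153) = 1*(-153) = -153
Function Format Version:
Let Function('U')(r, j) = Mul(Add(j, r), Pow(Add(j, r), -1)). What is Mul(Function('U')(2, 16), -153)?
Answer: -153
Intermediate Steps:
Function('U')(r, j) = 1
Mul(Function('U')(2, 16), -153) = Mul(1, -153) = -153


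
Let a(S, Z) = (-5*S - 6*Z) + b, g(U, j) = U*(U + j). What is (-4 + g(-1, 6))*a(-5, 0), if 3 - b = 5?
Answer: -207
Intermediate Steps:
b = -2 (b = 3 - 1*5 = 3 - 5 = -2)
a(S, Z) = -2 - 6*Z - 5*S (a(S, Z) = (-5*S - 6*Z) - 2 = (-6*Z - 5*S) - 2 = -2 - 6*Z - 5*S)
(-4 + g(-1, 6))*a(-5, 0) = (-4 - (-1 + 6))*(-2 - 6*0 - 5*(-5)) = (-4 - 1*5)*(-2 + 0 + 25) = (-4 - 5)*23 = -9*23 = -207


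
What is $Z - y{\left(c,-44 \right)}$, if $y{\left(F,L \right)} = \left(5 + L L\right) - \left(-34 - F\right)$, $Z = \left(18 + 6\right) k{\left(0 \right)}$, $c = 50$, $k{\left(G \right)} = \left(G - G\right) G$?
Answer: $-2025$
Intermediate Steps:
$k{\left(G \right)} = 0$ ($k{\left(G \right)} = 0 G = 0$)
$Z = 0$ ($Z = \left(18 + 6\right) 0 = 24 \cdot 0 = 0$)
$y{\left(F,L \right)} = 39 + F + L^{2}$ ($y{\left(F,L \right)} = \left(5 + L^{2}\right) + \left(34 + F\right) = 39 + F + L^{2}$)
$Z - y{\left(c,-44 \right)} = 0 - \left(39 + 50 + \left(-44\right)^{2}\right) = 0 - \left(39 + 50 + 1936\right) = 0 - 2025 = -2025$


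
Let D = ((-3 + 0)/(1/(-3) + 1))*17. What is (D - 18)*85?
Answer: -16065/2 ≈ -8032.5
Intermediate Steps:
D = -153/2 (D = -3/(-⅓ + 1)*17 = -3/⅔*17 = -3*3/2*17 = -9/2*17 = -153/2 ≈ -76.500)
(D - 18)*85 = (-153/2 - 18)*85 = -189/2*85 = -16065/2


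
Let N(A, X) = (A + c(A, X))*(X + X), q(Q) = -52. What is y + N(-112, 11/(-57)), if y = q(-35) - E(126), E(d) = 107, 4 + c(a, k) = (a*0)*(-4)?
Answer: -6511/57 ≈ -114.23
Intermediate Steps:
c(a, k) = -4 (c(a, k) = -4 + (a*0)*(-4) = -4 + 0*(-4) = -4 + 0 = -4)
N(A, X) = 2*X*(-4 + A) (N(A, X) = (A - 4)*(X + X) = (-4 + A)*(2*X) = 2*X*(-4 + A))
y = -159 (y = -52 - 1*107 = -52 - 107 = -159)
y + N(-112, 11/(-57)) = -159 + 2*(11/(-57))*(-4 - 112) = -159 + 2*(11*(-1/57))*(-116) = -159 + 2*(-11/57)*(-116) = -159 + 2552/57 = -6511/57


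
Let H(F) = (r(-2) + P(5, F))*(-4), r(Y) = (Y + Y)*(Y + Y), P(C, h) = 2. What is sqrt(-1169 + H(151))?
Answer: I*sqrt(1241) ≈ 35.228*I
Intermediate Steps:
r(Y) = 4*Y**2 (r(Y) = (2*Y)*(2*Y) = 4*Y**2)
H(F) = -72 (H(F) = (4*(-2)**2 + 2)*(-4) = (4*4 + 2)*(-4) = (16 + 2)*(-4) = 18*(-4) = -72)
sqrt(-1169 + H(151)) = sqrt(-1169 - 72) = sqrt(-1241) = I*sqrt(1241)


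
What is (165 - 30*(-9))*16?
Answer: 6960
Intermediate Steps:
(165 - 30*(-9))*16 = (165 + 270)*16 = 435*16 = 6960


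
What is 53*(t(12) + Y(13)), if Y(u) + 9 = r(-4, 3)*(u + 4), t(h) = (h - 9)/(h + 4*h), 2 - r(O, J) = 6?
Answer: -81567/20 ≈ -4078.4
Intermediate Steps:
r(O, J) = -4 (r(O, J) = 2 - 1*6 = 2 - 6 = -4)
t(h) = (-9 + h)/(5*h) (t(h) = (-9 + h)/((5*h)) = (-9 + h)*(1/(5*h)) = (-9 + h)/(5*h))
Y(u) = -25 - 4*u (Y(u) = -9 - 4*(u + 4) = -9 - 4*(4 + u) = -9 + (-16 - 4*u) = -25 - 4*u)
53*(t(12) + Y(13)) = 53*((⅕)*(-9 + 12)/12 + (-25 - 4*13)) = 53*((⅕)*(1/12)*3 + (-25 - 52)) = 53*(1/20 - 77) = 53*(-1539/20) = -81567/20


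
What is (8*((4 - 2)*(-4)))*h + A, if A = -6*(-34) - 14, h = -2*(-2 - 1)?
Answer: -194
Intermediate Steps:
h = 6 (h = -2*(-3) = 6)
A = 190 (A = 204 - 14 = 190)
(8*((4 - 2)*(-4)))*h + A = (8*((4 - 2)*(-4)))*6 + 190 = (8*(2*(-4)))*6 + 190 = (8*(-8))*6 + 190 = -64*6 + 190 = -384 + 190 = -194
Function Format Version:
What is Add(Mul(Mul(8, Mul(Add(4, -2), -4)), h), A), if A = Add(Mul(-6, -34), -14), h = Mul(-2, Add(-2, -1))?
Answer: -194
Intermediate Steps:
h = 6 (h = Mul(-2, -3) = 6)
A = 190 (A = Add(204, -14) = 190)
Add(Mul(Mul(8, Mul(Add(4, -2), -4)), h), A) = Add(Mul(Mul(8, Mul(Add(4, -2), -4)), 6), 190) = Add(Mul(Mul(8, Mul(2, -4)), 6), 190) = Add(Mul(Mul(8, -8), 6), 190) = Add(Mul(-64, 6), 190) = Add(-384, 190) = -194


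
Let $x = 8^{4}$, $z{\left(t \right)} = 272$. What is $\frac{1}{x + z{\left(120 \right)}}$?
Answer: $\frac{1}{4368} \approx 0.00022894$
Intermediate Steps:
$x = 4096$
$\frac{1}{x + z{\left(120 \right)}} = \frac{1}{4096 + 272} = \frac{1}{4368}$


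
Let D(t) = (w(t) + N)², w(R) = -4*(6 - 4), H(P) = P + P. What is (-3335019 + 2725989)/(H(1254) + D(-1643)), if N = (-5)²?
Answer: -609030/2797 ≈ -217.74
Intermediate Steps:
N = 25
H(P) = 2*P
w(R) = -8 (w(R) = -4*2 = -8)
D(t) = 289 (D(t) = (-8 + 25)² = 17² = 289)
(-3335019 + 2725989)/(H(1254) + D(-1643)) = (-3335019 + 2725989)/(2*1254 + 289) = -609030/(2508 + 289) = -609030/2797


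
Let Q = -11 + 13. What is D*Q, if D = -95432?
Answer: -190864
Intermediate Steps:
Q = 2
D*Q = -95432*2 = -190864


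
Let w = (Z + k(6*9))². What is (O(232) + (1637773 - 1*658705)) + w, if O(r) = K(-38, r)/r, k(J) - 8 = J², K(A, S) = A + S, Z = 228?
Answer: 1266044049/116 ≈ 1.0914e+7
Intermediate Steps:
k(J) = 8 + J²
O(r) = (-38 + r)/r
w = 9935104 (w = (228 + (8 + (6*9)²))² = (228 + (8 + 54²))² = (228 + (8 + 2916))² = (228 + 2924)² = 3152² = 9935104)
(O(232) + (1637773 - 1*658705)) + w = ((-38 + 232)/232 + (1637773 - 1*658705)) + 9935104 = ((1/232)*194 + (1637773 - 658705)) + 9935104 = (97/116 + 979068) + 9935104 = 113571985/116 + 9935104 = 1266044049/116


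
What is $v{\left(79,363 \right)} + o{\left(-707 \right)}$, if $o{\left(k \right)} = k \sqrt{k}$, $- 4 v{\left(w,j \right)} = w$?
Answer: $- \frac{79}{4} - 707 i \sqrt{707} \approx -19.75 - 18799.0 i$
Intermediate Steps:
$v{\left(w,j \right)} = - \frac{w}{4}$
$o{\left(k \right)} = k^{\frac{3}{2}}$
$v{\left(79,363 \right)} + o{\left(-707 \right)} = \left(- \frac{1}{4}\right) 79 + \left(-707\right)^{\frac{3}{2}} = - \frac{79}{4} - 707 i \sqrt{707}$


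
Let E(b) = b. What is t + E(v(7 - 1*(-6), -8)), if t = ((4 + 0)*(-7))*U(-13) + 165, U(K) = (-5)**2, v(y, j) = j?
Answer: -543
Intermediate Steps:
U(K) = 25
t = -535 (t = ((4 + 0)*(-7))*25 + 165 = (4*(-7))*25 + 165 = -28*25 + 165 = -700 + 165 = -535)
t + E(v(7 - 1*(-6), -8)) = -535 - 8 = -543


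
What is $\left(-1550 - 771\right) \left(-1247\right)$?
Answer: $2894287$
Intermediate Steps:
$\left(-1550 - 771\right) \left(-1247\right) = \left(-2321\right) \left(-1247\right) = 2894287$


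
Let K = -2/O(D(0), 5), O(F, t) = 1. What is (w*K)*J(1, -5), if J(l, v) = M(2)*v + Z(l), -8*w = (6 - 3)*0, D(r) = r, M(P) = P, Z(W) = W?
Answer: 0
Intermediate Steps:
w = 0 (w = -(6 - 3)*0/8 = -3*0/8 = -1/8*0 = 0)
K = -2 (K = -2/1 = -2*1 = -2)
J(l, v) = l + 2*v (J(l, v) = 2*v + l = l + 2*v)
(w*K)*J(1, -5) = (0*(-2))*(1 + 2*(-5)) = 0*(1 - 10) = 0*(-9) = 0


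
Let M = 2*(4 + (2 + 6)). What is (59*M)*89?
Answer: 126024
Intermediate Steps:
M = 24 (M = 2*(4 + 8) = 2*12 = 24)
(59*M)*89 = (59*24)*89 = 1416*89 = 126024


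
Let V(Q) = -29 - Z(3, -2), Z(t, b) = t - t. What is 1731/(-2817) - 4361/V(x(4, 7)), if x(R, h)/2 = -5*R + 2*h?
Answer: 4078246/27231 ≈ 149.76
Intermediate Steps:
Z(t, b) = 0
x(R, h) = -10*R + 4*h (x(R, h) = 2*(-5*R + 2*h) = -10*R + 4*h)
V(Q) = -29 (V(Q) = -29 - 1*0 = -29 + 0 = -29)
1731/(-2817) - 4361/V(x(4, 7)) = 1731/(-2817) - 4361/(-29) = 1731*(-1/2817) - 4361*(-1/29) = -577/939 + 4361/29 = 4078246/27231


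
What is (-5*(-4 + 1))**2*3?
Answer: 675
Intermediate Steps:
(-5*(-4 + 1))**2*3 = (-5*(-3))**2*3 = 15**2*3 = 225*3 = 675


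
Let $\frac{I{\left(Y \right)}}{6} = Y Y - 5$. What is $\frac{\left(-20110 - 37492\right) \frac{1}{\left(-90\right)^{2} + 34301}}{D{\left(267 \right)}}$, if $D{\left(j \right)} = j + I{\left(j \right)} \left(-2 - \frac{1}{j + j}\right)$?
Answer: $\frac{5126578}{3230058698033} \approx 1.5871 \cdot 10^{-6}$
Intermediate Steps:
$I{\left(Y \right)} = -30 + 6 Y^{2}$ ($I{\left(Y \right)} = 6 \left(Y Y - 5\right) = 6 \left(Y^{2} - 5\right) = 6 \left(-5 + Y^{2}\right) = -30 + 6 Y^{2}$)
$D{\left(j \right)} = j + \left(-30 + 6 j^{2}\right) \left(-2 - \frac{1}{2 j}\right)$ ($D{\left(j \right)} = j + \left(-30 + 6 j^{2}\right) \left(-2 - \frac{1}{j + j}\right) = j + \left(-30 + 6 j^{2}\right) \left(-2 - \frac{1}{2 j}\right)$)
$\frac{\left(-20110 - 37492\right) \frac{1}{\left(-90\right)^{2} + 34301}}{D{\left(267 \right)}} = \frac{\left(-20110 - 37492\right) \frac{1}{\left(-90\right)^{2} + 34301}}{60 - 12 \cdot 267^{2} - 534 + \frac{15}{267}} = \frac{\left(-57602\right) \frac{1}{8100 + 34301}}{60 - 855468 - 534 + 15 \cdot \frac{1}{267}} = \frac{\left(-57602\right) \frac{1}{42401}}{60 - 855468 - 534 + \frac{5}{89}} = \frac{\left(-57602\right) \frac{1}{42401}}{- \frac{76178833}{89}} = \left(- \frac{57602}{42401}\right) \left(- \frac{89}{76178833}\right) = \frac{5126578}{3230058698033}$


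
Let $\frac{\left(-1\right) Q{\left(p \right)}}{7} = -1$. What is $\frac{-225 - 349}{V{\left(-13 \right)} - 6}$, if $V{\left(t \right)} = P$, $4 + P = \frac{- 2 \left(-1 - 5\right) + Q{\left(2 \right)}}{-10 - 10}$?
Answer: $\frac{11480}{219} \approx 52.42$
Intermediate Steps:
$Q{\left(p \right)} = 7$ ($Q{\left(p \right)} = \left(-7\right) \left(-1\right) = 7$)
$P = - \frac{99}{20}$ ($P = -4 + \frac{- 2 \left(-1 - 5\right) + 7}{-10 - 10} = -4 + \frac{\left(-2\right) \left(-6\right) + 7}{-20} = -4 + \left(12 + 7\right) \left(- \frac{1}{20}\right) = -4 + 19 \left(- \frac{1}{20}\right) = -4 - \frac{19}{20} = - \frac{99}{20} \approx -4.95$)
$V{\left(t \right)} = - \frac{99}{20}$
$\frac{-225 - 349}{V{\left(-13 \right)} - 6} = \frac{-225 - 349}{- \frac{99}{20} - 6} = - \frac{574}{- \frac{219}{20}} = \left(-574\right) \left(- \frac{20}{219}\right) = \frac{11480}{219}$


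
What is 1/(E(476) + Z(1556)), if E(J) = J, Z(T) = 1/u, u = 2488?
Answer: 2488/1184289 ≈ 0.0021008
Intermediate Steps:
Z(T) = 1/2488
1/(E(476) + Z(1556)) = 1/(476 + 1/2488) = 1/(1184289/2488) = 2488/1184289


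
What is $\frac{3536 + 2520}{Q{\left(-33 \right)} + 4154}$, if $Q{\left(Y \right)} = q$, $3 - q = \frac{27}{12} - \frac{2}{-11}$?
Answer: $\frac{266464}{182801} \approx 1.4577$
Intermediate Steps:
$q = \frac{25}{44}$ ($q = 3 - \left(\frac{27}{12} - \frac{2}{-11}\right) = 3 - \left(27 \cdot \frac{1}{12} - - \frac{2}{11}\right) = 3 - \left(\frac{9}{4} + \frac{2}{11}\right) = 3 - \frac{107}{44} = \frac{25}{44} \approx 0.56818$)
$Q{\left(Y \right)} = \frac{25}{44}$
$\frac{3536 + 2520}{Q{\left(-33 \right)} + 4154} = \frac{3536 + 2520}{\frac{25}{44} + 4154} = \frac{6056}{\frac{182801}{44}} = 6056 \cdot \frac{44}{182801} = \frac{266464}{182801}$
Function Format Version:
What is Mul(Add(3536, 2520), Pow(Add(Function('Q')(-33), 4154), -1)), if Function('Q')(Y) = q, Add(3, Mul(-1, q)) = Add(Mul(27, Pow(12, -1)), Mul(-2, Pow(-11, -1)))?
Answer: Rational(266464, 182801) ≈ 1.4577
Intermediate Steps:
q = Rational(25, 44) (q = Add(3, Mul(-1, Add(Mul(27, Pow(12, -1)), Mul(-2, Pow(-11, -1))))) = Add(3, Mul(-1, Add(Mul(27, Rational(1, 12)), Mul(-2, Rational(-1, 11))))) = Add(3, Mul(-1, Add(Rational(9, 4), Rational(2, 11)))) = Add(3, Mul(-1, Rational(107, 44))) = Add(3, Rational(-107, 44)) = Rational(25, 44) ≈ 0.56818)
Function('Q')(Y) = Rational(25, 44)
Mul(Add(3536, 2520), Pow(Add(Function('Q')(-33), 4154), -1)) = Mul(Add(3536, 2520), Pow(Add(Rational(25, 44), 4154), -1)) = Mul(6056, Pow(Rational(182801, 44), -1)) = Mul(6056, Rational(44, 182801)) = Rational(266464, 182801)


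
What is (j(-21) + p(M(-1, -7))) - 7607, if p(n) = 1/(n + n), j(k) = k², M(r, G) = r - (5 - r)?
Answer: -100325/14 ≈ -7166.1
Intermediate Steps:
M(r, G) = -5 + 2*r (M(r, G) = r + (-5 + r) = -5 + 2*r)
p(n) = 1/(2*n)
(j(-21) + p(M(-1, -7))) - 7607 = ((-21)² + 1/(2*(-5 + 2*(-1)))) - 7607 = (441 + 1/(2*(-5 - 2))) - 7607 = (441 + (½)/(-7)) - 7607 = (441 + (½)*(-⅐)) - 7607 = (441 - 1/14) - 7607 = 6173/14 - 7607 = -100325/14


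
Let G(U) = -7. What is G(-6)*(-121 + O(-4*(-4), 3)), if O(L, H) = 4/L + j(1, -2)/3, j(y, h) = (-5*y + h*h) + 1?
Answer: 3381/4 ≈ 845.25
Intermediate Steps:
j(y, h) = 1 + h² - 5*y (j(y, h) = (-5*y + h²) + 1 = (h² - 5*y) + 1 = 1 + h² - 5*y)
O(L, H) = 4/L (O(L, H) = 4/L + (1 + (-2)² - 5*1)/3 = 4/L + (1 + 4 - 5)*(⅓) = 4/L + 0*(⅓) = 4/L + 0 = 4/L)
G(-6)*(-121 + O(-4*(-4), 3)) = -7*(-121 + 4/((-4*(-4)))) = -7*(-121 + 4/16) = -7*(-121 + 4*(1/16)) = -7*(-121 + ¼) = -7*(-483/4) = 3381/4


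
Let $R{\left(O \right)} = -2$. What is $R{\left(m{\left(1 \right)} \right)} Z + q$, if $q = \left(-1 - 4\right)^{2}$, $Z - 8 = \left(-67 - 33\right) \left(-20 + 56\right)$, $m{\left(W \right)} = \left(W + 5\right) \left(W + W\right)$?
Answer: $7209$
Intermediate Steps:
$m{\left(W \right)} = 2 W \left(5 + W\right)$ ($m{\left(W \right)} = \left(5 + W\right) 2 W = 2 W \left(5 + W\right)$)
$Z = -3592$ ($Z = 8 + \left(-67 - 33\right) \left(-20 + 56\right) = 8 - 3600 = -3592$)
$q = 25$ ($q = \left(-5\right)^{2} = 25$)
$R{\left(m{\left(1 \right)} \right)} Z + q = \left(-2\right) \left(-3592\right) + 25 = 7184 + 25 = 7209$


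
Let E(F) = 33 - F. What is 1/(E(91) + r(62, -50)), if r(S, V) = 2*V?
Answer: -1/158 ≈ -0.0063291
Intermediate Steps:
1/(E(91) + r(62, -50)) = 1/((33 - 1*91) + 2*(-50)) = 1/((33 - 91) - 100) = 1/(-58 - 100) = 1/(-158) = -1/158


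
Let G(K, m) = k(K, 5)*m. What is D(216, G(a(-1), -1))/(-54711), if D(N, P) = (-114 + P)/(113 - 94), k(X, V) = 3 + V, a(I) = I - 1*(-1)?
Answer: 122/1039509 ≈ 0.00011736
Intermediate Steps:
a(I) = 1 + I (a(I) = I + 1 = 1 + I)
G(K, m) = 8*m (G(K, m) = (3 + 5)*m = 8*m)
D(N, P) = -6 + P/19 (D(N, P) = (-114 + P)/19 = (-114 + P)*(1/19) = -6 + P/19)
D(216, G(a(-1), -1))/(-54711) = (-6 + (8*(-1))/19)/(-54711) = (-6 + (1/19)*(-8))*(-1/54711) = (-6 - 8/19)*(-1/54711) = -122/19*(-1/54711) = 122/1039509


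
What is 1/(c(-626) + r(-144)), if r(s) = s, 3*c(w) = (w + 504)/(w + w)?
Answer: -1878/270371 ≈ -0.0069460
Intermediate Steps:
c(w) = (504 + w)/(6*w) (c(w) = ((w + 504)/(w + w))/3 = ((504 + w)/((2*w)))/3 = ((504 + w)*(1/(2*w)))/3 = ((504 + w)/(2*w))/3 = (504 + w)/(6*w))
1/(c(-626) + r(-144)) = 1/((⅙)*(504 - 626)/(-626) - 144) = 1/((⅙)*(-1/626)*(-122) - 144) = 1/(61/1878 - 144) = 1/(-270371/1878) = -1878/270371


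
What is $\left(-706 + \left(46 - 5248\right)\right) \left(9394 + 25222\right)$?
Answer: $-204511328$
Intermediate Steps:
$\left(-706 + \left(46 - 5248\right)\right) \left(9394 + 25222\right) = \left(-706 + \left(46 - 5248\right)\right) 34616 = \left(-706 - 5202\right) 34616 = \left(-5908\right) 34616 = -204511328$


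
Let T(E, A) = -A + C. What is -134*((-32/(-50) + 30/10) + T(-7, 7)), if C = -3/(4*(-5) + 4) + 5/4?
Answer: 51523/200 ≈ 257.62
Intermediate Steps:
C = 23/16 (C = -3/(-20 + 4) + 5*(¼) = -3/(-16) + 5/4 = -3*(-1/16) + 5/4 = 3/16 + 5/4 = 23/16 ≈ 1.4375)
T(E, A) = 23/16 - A (T(E, A) = -A + 23/16 = 23/16 - A)
-134*((-32/(-50) + 30/10) + T(-7, 7)) = -134*((-32/(-50) + 30/10) + (23/16 - 1*7)) = -134*((-32*(-1/50) + 30*(⅒)) + (23/16 - 7)) = -134*((16/25 + 3) - 89/16) = -134*(91/25 - 89/16) = -134*(-769/400) = 51523/200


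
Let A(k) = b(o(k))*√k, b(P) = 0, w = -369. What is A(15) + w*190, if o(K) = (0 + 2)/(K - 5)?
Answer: -70110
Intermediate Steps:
o(K) = 2/(-5 + K)
A(k) = 0 (A(k) = 0*√k = 0)
A(15) + w*190 = 0 - 369*190 = 0 - 70110 = -70110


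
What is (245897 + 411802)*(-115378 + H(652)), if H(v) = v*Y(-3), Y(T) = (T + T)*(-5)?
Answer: -63019402782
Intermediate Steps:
Y(T) = -10*T (Y(T) = (2*T)*(-5) = -10*T)
H(v) = 30*v (H(v) = v*(-10*(-3)) = v*30 = 30*v)
(245897 + 411802)*(-115378 + H(652)) = (245897 + 411802)*(-115378 + 30*652) = 657699*(-115378 + 19560) = 657699*(-95818) = -63019402782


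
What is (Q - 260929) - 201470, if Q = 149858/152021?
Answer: -70294208521/152021 ≈ -4.6240e+5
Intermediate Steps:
Q = 149858/152021 (Q = 149858*(1/152021) = 149858/152021 ≈ 0.98577)
(Q - 260929) - 201470 = (149858/152021 - 260929) - 201470 = -39666537651/152021 - 201470 = -70294208521/152021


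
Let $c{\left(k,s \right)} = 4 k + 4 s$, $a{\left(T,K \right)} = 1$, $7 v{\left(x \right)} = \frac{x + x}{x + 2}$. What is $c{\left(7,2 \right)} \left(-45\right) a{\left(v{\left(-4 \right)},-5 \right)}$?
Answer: $-1620$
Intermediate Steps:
$v{\left(x \right)} = \frac{2 x}{7 \left(2 + x\right)}$ ($v{\left(x \right)} = \frac{\left(x + x\right) \frac{1}{x + 2}}{7} = \frac{2 x \frac{1}{2 + x}}{7} = \frac{2 x}{7 \left(2 + x\right)}$)
$c{\left(7,2 \right)} \left(-45\right) a{\left(v{\left(-4 \right)},-5 \right)} = \left(4 \cdot 7 + 4 \cdot 2\right) \left(-45\right) 1 = \left(28 + 8\right) \left(-45\right) 1 = 36 \left(-45\right) 1 = \left(-1620\right) 1 = -1620$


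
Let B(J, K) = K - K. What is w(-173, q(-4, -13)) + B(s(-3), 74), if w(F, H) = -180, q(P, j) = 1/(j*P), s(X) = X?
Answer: -180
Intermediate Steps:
q(P, j) = 1/(P*j)
B(J, K) = 0
w(-173, q(-4, -13)) + B(s(-3), 74) = -180 + 0 = -180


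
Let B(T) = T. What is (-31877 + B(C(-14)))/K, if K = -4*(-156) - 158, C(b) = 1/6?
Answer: -191261/2796 ≈ -68.405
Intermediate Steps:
C(b) = ⅙
K = 466 (K = 624 - 158 = 466)
(-31877 + B(C(-14)))/K = (-31877 + ⅙)/466 = -191261/6*1/466 = -191261/2796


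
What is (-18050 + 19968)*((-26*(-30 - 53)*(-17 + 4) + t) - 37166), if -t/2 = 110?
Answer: -125513920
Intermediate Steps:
t = -220 (t = -2*110 = -220)
(-18050 + 19968)*((-26*(-30 - 53)*(-17 + 4) + t) - 37166) = (-18050 + 19968)*((-26*(-30 - 53)*(-17 + 4) - 220) - 37166) = 1918*((-(-2158)*(-13) - 220) - 37166) = 1918*((-26*1079 - 220) - 37166) = 1918*((-28054 - 220) - 37166) = 1918*(-28274 - 37166) = 1918*(-65440) = -125513920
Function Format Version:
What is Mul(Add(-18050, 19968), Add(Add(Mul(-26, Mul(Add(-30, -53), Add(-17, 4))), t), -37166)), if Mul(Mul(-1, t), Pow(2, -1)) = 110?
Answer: -125513920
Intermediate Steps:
t = -220 (t = Mul(-2, 110) = -220)
Mul(Add(-18050, 19968), Add(Add(Mul(-26, Mul(Add(-30, -53), Add(-17, 4))), t), -37166)) = Mul(Add(-18050, 19968), Add(Add(Mul(-26, Mul(Add(-30, -53), Add(-17, 4))), -220), -37166)) = Mul(1918, Add(Add(Mul(-26, Mul(-83, -13)), -220), -37166)) = Mul(1918, Add(Add(Mul(-26, 1079), -220), -37166)) = Mul(1918, Add(Add(-28054, -220), -37166)) = Mul(1918, Add(-28274, -37166)) = Mul(1918, -65440) = -125513920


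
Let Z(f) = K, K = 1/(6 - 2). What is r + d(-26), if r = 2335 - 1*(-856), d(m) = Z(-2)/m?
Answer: 331863/104 ≈ 3191.0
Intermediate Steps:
K = 1/4 ≈ 0.25000
Z(f) = 1/4
d(m) = 1/(4*m)
r = 3191 (r = 2335 + 856 = 3191)
r + d(-26) = 3191 + (1/4)/(-26) = 3191 + (1/4)*(-1/26) = 3191 - 1/104 = 331863/104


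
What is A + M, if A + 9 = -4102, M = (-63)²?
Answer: -142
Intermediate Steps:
M = 3969
A = -4111 (A = -9 - 4102 = -4111)
A + M = -4111 + 3969 = -142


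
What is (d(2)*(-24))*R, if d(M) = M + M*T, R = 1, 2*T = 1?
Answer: -72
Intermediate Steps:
T = ½ (T = (½)*1 = ½ ≈ 0.50000)
d(M) = 3*M/2 (d(M) = M + M*(½) = M + M/2 = 3*M/2)
(d(2)*(-24))*R = (((3/2)*2)*(-24))*1 = (3*(-24))*1 = -72*1 = -72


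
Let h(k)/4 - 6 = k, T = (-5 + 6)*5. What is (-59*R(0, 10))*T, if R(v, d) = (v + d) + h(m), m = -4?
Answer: -5310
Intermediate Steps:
T = 5 (T = 1*5 = 5)
h(k) = 24 + 4*k
R(v, d) = 8 + d + v (R(v, d) = (v + d) + (24 + 4*(-4)) = (d + v) + (24 - 16) = (d + v) + 8 = 8 + d + v)
(-59*R(0, 10))*T = -59*(8 + 10 + 0)*5 = -59*18*5 = -1062*5 = -5310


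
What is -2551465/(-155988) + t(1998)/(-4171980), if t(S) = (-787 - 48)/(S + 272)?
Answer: 57531858305569/3517304554440 ≈ 16.357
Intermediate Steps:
t(S) = -835/(272 + S)
-2551465/(-155988) + t(1998)/(-4171980) = -2551465/(-155988) - 835/(272 + 1998)/(-4171980) = -2551465*(-1/155988) - 835/2270*(-1/4171980) = 364495/22284 - 835*1/2270*(-1/4171980) = 364495/22284 - 167/454*(-1/4171980) = 364495/22284 + 167/1894078920 = 57531858305569/3517304554440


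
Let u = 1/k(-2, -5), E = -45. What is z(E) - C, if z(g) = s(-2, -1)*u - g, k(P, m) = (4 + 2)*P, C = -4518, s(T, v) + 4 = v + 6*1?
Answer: 54755/12 ≈ 4562.9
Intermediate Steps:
s(T, v) = 2 + v (s(T, v) = -4 + (v + 6*1) = -4 + (v + 6) = -4 + (6 + v) = 2 + v)
k(P, m) = 6*P
u = -1/12 (u = 1/(6*(-2)) = 1/(-12) = -1/12 ≈ -0.083333)
z(g) = -1/12 - g (z(g) = (2 - 1)*(-1/12) - g = 1*(-1/12) - g = -1/12 - g)
z(E) - C = (-1/12 - 1*(-45)) - 1*(-4518) = (-1/12 + 45) + 4518 = 539/12 + 4518 = 54755/12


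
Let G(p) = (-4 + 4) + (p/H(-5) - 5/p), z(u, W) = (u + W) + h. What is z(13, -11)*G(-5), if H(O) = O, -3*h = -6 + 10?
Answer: 4/3 ≈ 1.3333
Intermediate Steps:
h = -4/3 (h = -(-6 + 10)/3 = -⅓*4 = -4/3 ≈ -1.3333)
z(u, W) = -4/3 + W + u (z(u, W) = (u + W) - 4/3 = (W + u) - 4/3 = -4/3 + W + u)
G(p) = -5/p - p/5 (G(p) = (-4 + 4) + (p/(-5) - 5/p) = 0 + (p*(-⅕) - 5/p) = 0 + (-p/5 - 5/p) = 0 + (-5/p - p/5) = -5/p - p/5)
z(13, -11)*G(-5) = (-4/3 - 11 + 13)*(-5/(-5) - ⅕*(-5)) = 2*(-5*(-⅕) + 1)/3 = 2*(1 + 1)/3 = (⅔)*2 = 4/3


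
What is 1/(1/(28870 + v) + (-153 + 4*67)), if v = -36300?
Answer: 7430/854449 ≈ 0.0086957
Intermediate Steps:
1/(1/(28870 + v) + (-153 + 4*67)) = 1/(1/(28870 - 36300) + (-153 + 4*67)) = 1/(1/(-7430) + (-153 + 268)) = 1/(-1/7430 + 115) = 1/(854449/7430) = 7430/854449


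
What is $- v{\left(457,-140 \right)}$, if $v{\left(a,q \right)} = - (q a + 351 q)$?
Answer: $-113120$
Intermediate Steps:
$v{\left(a,q \right)} = - 351 q - a q$ ($v{\left(a,q \right)} = - (a q + 351 q) = - (351 q + a q) = - 351 q - a q$)
$- v{\left(457,-140 \right)} = - \left(-1\right) \left(-140\right) \left(351 + 457\right) = - \left(-1\right) \left(-140\right) 808 = \left(-1\right) 113120 = -113120$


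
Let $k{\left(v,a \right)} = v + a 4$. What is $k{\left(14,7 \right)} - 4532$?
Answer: $-4490$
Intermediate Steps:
$k{\left(v,a \right)} = v + 4 a$
$k{\left(14,7 \right)} - 4532 = \left(14 + 4 \cdot 7\right) - 4532 = \left(14 + 28\right) - 4532 = 42 - 4532 = -4490$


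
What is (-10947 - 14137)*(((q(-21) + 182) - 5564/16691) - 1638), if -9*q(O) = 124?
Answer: 5539516044416/150219 ≈ 3.6876e+7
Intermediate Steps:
q(O) = -124/9 (q(O) = -⅑*124 = -124/9)
(-10947 - 14137)*(((q(-21) + 182) - 5564/16691) - 1638) = (-10947 - 14137)*(((-124/9 + 182) - 5564/16691) - 1638) = -25084*((1514/9 - 5564*1/16691) - 1638) = -25084*((1514/9 - 5564/16691) - 1638) = -25084*(25220098/150219 - 1638) = -25084*(-220838624/150219) = 5539516044416/150219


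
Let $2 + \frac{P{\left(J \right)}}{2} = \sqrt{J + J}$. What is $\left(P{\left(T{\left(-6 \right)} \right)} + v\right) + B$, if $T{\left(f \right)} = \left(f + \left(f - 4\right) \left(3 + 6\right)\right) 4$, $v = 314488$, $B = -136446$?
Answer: $178038 + 32 i \sqrt{3} \approx 1.7804 \cdot 10^{5} + 55.426 i$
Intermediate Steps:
$T{\left(f \right)} = -144 + 40 f$ ($T{\left(f \right)} = \left(f + \left(-4 + f\right) 9\right) 4 = \left(f + \left(-36 + 9 f\right)\right) 4 = \left(-36 + 10 f\right) 4 = -144 + 40 f$)
$P{\left(J \right)} = -4 + 2 \sqrt{2} \sqrt{J}$ ($P{\left(J \right)} = -4 + 2 \sqrt{J + J} = -4 + 2 \sqrt{2 J} = -4 + 2 \sqrt{2} \sqrt{J}$)
$\left(P{\left(T{\left(-6 \right)} \right)} + v\right) + B = \left(\left(-4 + 2 \sqrt{2} \sqrt{-144 + 40 \left(-6\right)}\right) + 314488\right) - 136446 = \left(\left(-4 + 2 \sqrt{2} \sqrt{-144 - 240}\right) + 314488\right) - 136446 = \left(\left(-4 + 2 \sqrt{2} \sqrt{-384}\right) + 314488\right) - 136446 = \left(\left(-4 + 2 \sqrt{2} \cdot 8 i \sqrt{6}\right) + 314488\right) - 136446 = \left(\left(-4 + 32 i \sqrt{3}\right) + 314488\right) - 136446 = \left(314484 + 32 i \sqrt{3}\right) - 136446 = 178038 + 32 i \sqrt{3}$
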